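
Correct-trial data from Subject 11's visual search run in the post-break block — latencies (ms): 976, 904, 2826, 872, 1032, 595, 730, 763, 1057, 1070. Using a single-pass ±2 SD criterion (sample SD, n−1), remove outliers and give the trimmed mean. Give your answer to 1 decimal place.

888.8 ms

n = 10, ΣRT = 10825, M = 1082.500
Σ(x−M)² = 3594656.50; s = √(3594656.50/9) = 631.986
Cutoffs: 1082.500 ± 2·631.986 → [-181.5, 2346.5]
Outside: 2826 → excluded.
Retained (n=9): Σ = 7999, mean = 7999/9 = 888.778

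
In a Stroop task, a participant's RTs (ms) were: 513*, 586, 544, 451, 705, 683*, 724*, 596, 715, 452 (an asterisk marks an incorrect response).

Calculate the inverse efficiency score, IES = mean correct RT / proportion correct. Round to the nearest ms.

826 ms

Correct trials (n=7): 586, 544, 451, 705, 596, 715, 452
Mean correct RT = 4049/7 = 578.4286 ms
Proportion correct = 7/10
IES = 578.4286 / (7/10) = 826.327 ms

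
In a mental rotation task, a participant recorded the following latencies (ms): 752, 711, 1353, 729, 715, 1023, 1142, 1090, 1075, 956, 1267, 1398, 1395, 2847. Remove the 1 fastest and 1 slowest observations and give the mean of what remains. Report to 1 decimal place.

Sorted: 711, 715, 729, 752, 956, 1023, 1075, 1090, 1142, 1267, 1353, 1395, 1398, 2847
Drop lowest 1 (711) and highest 1 (2847)
Remaining (n=12): Σ = 12895, mean = 12895/12 = 1074.583

1074.6 ms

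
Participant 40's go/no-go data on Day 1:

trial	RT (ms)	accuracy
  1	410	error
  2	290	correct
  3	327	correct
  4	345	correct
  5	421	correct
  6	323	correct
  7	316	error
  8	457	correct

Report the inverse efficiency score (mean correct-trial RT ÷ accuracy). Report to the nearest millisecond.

481 ms

Correct trials (n=6): 290, 327, 345, 421, 323, 457
Mean correct RT = 2163/6 = 360.5000 ms
Proportion correct = 6/8
IES = 360.5000 / (6/8) = 480.667 ms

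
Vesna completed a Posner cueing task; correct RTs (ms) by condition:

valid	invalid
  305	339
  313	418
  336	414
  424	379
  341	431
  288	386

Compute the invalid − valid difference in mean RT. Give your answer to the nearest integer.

60 ms

M(valid) = 2007/6 = 334.500
M(invalid) = 2367/6 = 394.500
Difference = 394.500 − 334.500 = 60.000 ms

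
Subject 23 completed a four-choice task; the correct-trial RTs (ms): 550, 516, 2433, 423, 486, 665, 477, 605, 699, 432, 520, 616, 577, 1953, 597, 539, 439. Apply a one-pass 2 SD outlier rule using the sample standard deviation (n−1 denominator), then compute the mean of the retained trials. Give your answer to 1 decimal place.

542.7 ms

n = 17, ΣRT = 12527, M = 736.882
Σ(x−M)² = 5020093.76; s = √(5020093.76/16) = 560.139
Cutoffs: 736.882 ± 2·560.139 → [-383.4, 1857.2]
Outside: 1953, 2433 → excluded.
Retained (n=15): Σ = 8141, mean = 8141/15 = 542.733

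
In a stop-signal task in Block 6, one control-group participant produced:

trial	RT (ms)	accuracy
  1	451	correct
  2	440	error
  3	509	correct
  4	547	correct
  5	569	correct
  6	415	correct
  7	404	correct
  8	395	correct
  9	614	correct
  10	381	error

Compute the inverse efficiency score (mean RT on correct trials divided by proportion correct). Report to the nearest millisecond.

610 ms

Correct trials (n=8): 451, 509, 547, 569, 415, 404, 395, 614
Mean correct RT = 3904/8 = 488.0000 ms
Proportion correct = 8/10
IES = 488.0000 / (8/10) = 610.000 ms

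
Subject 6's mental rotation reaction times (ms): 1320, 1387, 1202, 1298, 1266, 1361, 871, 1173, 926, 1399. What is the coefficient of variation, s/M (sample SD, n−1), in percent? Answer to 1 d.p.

15.2%

n = 10, Σ = 12203, M = 1220.3000
Σ(x−M)² = 308780.100; s = √(308780.100/9) = 185.2266
CV = 185.2266 / 1220.3000 = 0.15179 = 15.179%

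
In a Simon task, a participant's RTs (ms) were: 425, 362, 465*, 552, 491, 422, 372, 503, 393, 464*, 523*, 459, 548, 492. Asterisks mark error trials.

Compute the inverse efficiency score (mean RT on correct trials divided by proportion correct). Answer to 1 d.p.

580.7 ms

Correct trials (n=11): 425, 362, 552, 491, 422, 372, 503, 393, 459, 548, 492
Mean correct RT = 5019/11 = 456.2727 ms
Proportion correct = 11/14
IES = 456.2727 / (11/14) = 580.711 ms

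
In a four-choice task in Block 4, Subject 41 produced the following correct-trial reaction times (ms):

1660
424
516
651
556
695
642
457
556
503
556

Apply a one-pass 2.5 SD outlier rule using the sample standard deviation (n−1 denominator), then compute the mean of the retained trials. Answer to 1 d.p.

555.6 ms

n = 11, ΣRT = 7216, M = 656.000
Σ(x−M)² = 1176192.00; s = √(1176192.00/10) = 342.957
Cutoffs: 656.000 ± 2.5·342.957 → [-201.4, 1513.4]
Outside: 1660 → excluded.
Retained (n=10): Σ = 5556, mean = 5556/10 = 555.600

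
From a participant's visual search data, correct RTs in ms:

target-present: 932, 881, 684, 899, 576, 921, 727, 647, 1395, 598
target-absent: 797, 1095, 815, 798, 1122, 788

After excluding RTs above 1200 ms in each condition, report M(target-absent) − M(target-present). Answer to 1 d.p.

139.7 ms

target-present: exclude 1395
M(target-present) = 6865/9 = 762.778
M(target-absent) = 5415/6 = 902.500
Difference = 902.500 − 762.778 = 139.722 ms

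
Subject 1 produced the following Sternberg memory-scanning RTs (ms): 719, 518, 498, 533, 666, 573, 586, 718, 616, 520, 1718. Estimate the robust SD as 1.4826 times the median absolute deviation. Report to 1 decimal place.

100.8 ms

Sorted: 498, 518, 520, 533, 573, 586, 616, 666, 718, 719, 1718 → median = 586
|x − 586| sorted: 0, 13, 30, 53, 66, 68, 80, 88, 132, 133, 1132 → MAD = 68
Robust SD ≈ 1.4826 × 68 = 100.817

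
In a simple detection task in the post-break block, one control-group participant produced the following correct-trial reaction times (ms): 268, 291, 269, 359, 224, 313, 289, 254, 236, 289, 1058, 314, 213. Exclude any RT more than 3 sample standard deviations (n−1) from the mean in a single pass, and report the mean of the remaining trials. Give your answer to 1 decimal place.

n = 13, ΣRT = 4377, M = 336.692
Σ(x−M)² = 582772.77; s = √(582772.77/12) = 220.373
Cutoffs: 336.692 ± 3·220.373 → [-324.4, 997.8]
Outside: 1058 → excluded.
Retained (n=12): Σ = 3319, mean = 3319/12 = 276.583

276.6 ms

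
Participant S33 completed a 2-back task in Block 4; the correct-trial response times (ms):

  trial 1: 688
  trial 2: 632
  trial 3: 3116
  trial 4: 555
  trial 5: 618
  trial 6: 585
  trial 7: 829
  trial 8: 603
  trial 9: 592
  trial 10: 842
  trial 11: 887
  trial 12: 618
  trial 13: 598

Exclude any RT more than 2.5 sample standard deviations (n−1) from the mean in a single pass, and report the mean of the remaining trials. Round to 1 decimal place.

n = 13, ΣRT = 11163, M = 858.692
Σ(x−M)² = 5665390.77; s = √(5665390.77/12) = 687.107
Cutoffs: 858.692 ± 2.5·687.107 → [-859.1, 2576.5]
Outside: 3116 → excluded.
Retained (n=12): Σ = 8047, mean = 8047/12 = 670.583

670.6 ms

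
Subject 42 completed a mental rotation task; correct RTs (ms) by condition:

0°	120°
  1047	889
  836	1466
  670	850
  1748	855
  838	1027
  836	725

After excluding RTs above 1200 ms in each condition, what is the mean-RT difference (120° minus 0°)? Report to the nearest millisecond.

0°: exclude 1748
120°: exclude 1466
M(0°) = 4227/5 = 845.400
M(120°) = 4346/5 = 869.200
Difference = 869.200 − 845.400 = 23.800 ms

24 ms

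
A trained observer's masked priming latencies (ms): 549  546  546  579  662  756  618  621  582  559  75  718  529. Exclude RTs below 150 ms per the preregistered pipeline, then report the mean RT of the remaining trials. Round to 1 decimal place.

Excluded: 75
Retained (n=12): Σ = 7265
Mean = 7265/12 = 605.4167

605.4 ms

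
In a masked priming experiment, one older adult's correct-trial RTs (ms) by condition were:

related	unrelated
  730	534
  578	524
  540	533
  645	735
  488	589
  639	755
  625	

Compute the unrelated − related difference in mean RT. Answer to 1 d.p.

5.2 ms

M(related) = 4245/7 = 606.429
M(unrelated) = 3670/6 = 611.667
Difference = 611.667 − 606.429 = 5.238 ms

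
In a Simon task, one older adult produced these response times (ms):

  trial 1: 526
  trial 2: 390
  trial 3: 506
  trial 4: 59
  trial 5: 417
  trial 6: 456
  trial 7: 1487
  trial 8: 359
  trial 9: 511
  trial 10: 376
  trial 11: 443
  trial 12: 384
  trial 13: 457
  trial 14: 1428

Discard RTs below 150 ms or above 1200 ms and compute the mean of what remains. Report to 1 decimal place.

Excluded: 59, 1428, 1487
Retained (n=11): Σ = 4825
Mean = 4825/11 = 438.6364

438.6 ms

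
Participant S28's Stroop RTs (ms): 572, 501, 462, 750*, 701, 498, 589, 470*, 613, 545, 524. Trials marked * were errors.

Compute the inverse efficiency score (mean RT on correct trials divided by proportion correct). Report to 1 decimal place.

Correct trials (n=9): 572, 501, 462, 701, 498, 589, 613, 545, 524
Mean correct RT = 5005/9 = 556.1111 ms
Proportion correct = 9/11
IES = 556.1111 / (9/11) = 679.691 ms

679.7 ms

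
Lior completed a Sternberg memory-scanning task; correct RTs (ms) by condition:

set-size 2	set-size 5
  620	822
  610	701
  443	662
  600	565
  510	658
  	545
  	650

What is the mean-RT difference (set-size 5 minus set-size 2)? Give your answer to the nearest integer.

101 ms

M(set-size 2) = 2783/5 = 556.600
M(set-size 5) = 4603/7 = 657.571
Difference = 657.571 − 556.600 = 100.971 ms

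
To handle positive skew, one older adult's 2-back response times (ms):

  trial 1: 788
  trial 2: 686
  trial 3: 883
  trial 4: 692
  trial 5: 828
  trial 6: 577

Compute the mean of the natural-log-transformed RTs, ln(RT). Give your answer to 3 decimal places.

ln(RT): 6.6695, 6.5309, 6.7833, 6.5396, 6.7190, 6.3578
Σ ln(RT) = 39.6001
Mean = 39.6001/6 = 6.60002

6.600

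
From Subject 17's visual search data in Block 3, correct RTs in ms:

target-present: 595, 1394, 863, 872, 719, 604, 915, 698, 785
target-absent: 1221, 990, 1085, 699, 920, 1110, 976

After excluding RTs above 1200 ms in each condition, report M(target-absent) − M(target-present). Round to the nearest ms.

target-present: exclude 1394
target-absent: exclude 1221
M(target-present) = 6051/8 = 756.375
M(target-absent) = 5780/6 = 963.333
Difference = 963.333 − 756.375 = 206.958 ms

207 ms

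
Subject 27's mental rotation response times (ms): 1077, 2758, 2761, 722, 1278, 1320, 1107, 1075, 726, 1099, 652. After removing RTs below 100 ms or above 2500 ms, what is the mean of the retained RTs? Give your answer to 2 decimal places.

1006.22 ms

Excluded: 2758, 2761
Retained (n=9): Σ = 9056
Mean = 9056/9 = 1006.2222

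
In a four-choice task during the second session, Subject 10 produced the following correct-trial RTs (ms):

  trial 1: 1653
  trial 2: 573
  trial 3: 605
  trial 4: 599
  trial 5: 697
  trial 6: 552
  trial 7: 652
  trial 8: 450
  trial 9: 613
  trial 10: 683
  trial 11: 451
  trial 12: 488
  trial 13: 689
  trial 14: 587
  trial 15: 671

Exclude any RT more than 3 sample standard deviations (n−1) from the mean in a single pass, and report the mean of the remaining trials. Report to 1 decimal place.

593.6 ms

n = 15, ΣRT = 9963, M = 664.200
Σ(x−M)² = 1139590.40; s = √(1139590.40/14) = 285.306
Cutoffs: 664.200 ± 3·285.306 → [-191.7, 1520.1]
Outside: 1653 → excluded.
Retained (n=14): Σ = 8310, mean = 8310/14 = 593.571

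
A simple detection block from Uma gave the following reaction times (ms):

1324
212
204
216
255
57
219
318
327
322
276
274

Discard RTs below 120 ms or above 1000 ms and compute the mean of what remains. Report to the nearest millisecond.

262 ms

Excluded: 57, 1324
Retained (n=10): Σ = 2623
Mean = 2623/10 = 262.3000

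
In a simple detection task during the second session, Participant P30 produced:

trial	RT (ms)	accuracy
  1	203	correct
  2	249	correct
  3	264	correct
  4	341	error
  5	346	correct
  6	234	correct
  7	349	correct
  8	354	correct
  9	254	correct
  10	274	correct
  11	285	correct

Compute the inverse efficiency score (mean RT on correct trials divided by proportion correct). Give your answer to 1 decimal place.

Correct trials (n=10): 203, 249, 264, 346, 234, 349, 354, 254, 274, 285
Mean correct RT = 2812/10 = 281.2000 ms
Proportion correct = 10/11
IES = 281.2000 / (10/11) = 309.320 ms

309.3 ms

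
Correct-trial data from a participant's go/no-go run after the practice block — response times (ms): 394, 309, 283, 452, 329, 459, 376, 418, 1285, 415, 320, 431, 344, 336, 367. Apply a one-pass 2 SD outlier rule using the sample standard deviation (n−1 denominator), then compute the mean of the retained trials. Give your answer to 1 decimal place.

n = 15, ΣRT = 6518, M = 434.533
Σ(x−M)² = 815375.73; s = √(815375.73/14) = 241.332
Cutoffs: 434.533 ± 2·241.332 → [-48.1, 917.2]
Outside: 1285 → excluded.
Retained (n=14): Σ = 5233, mean = 5233/14 = 373.786

373.8 ms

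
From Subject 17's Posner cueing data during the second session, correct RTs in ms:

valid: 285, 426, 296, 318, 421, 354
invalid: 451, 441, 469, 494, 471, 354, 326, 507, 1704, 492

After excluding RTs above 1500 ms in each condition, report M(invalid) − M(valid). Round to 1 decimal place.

invalid: exclude 1704
M(valid) = 2100/6 = 350.000
M(invalid) = 4005/9 = 445.000
Difference = 445.000 − 350.000 = 95.000 ms

95.0 ms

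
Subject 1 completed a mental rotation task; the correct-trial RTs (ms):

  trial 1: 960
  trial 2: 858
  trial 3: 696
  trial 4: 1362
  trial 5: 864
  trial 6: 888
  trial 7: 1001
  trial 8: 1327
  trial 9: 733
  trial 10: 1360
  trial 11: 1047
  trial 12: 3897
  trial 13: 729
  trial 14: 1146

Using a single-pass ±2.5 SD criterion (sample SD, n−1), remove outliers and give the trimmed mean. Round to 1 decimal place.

n = 14, ΣRT = 16868, M = 1204.857
Σ(x−M)² = 8486127.71; s = √(8486127.71/13) = 807.947
Cutoffs: 1204.857 ± 2.5·807.947 → [-815.0, 3224.7]
Outside: 3897 → excluded.
Retained (n=13): Σ = 12971, mean = 12971/13 = 997.769

997.8 ms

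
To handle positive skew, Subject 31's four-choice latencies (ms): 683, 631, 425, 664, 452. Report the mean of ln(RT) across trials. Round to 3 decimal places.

6.328

ln(RT): 6.5265, 6.4473, 6.0521, 6.4983, 6.1137
Σ ln(RT) = 31.6379
Mean = 31.6379/5 = 6.32757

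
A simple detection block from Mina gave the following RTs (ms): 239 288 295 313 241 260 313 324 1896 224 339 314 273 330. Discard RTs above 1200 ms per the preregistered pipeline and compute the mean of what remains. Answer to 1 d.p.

Excluded: 1896
Retained (n=13): Σ = 3753
Mean = 3753/13 = 288.6923

288.7 ms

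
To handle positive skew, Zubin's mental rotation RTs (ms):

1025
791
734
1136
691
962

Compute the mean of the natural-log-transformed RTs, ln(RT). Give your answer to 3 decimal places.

ln(RT): 6.9324, 6.6733, 6.5985, 7.0353, 6.5381, 6.8690
Σ ln(RT) = 40.6467
Mean = 40.6467/6 = 6.77445

6.774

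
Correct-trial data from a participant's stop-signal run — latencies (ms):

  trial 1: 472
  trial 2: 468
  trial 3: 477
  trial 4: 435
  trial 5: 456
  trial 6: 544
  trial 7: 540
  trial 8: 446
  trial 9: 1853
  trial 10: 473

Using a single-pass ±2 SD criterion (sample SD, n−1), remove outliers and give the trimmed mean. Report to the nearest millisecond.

479 ms

n = 10, ΣRT = 6164, M = 616.400
Σ(x−M)² = 1710798.40; s = √(1710798.40/9) = 435.992
Cutoffs: 616.400 ± 2·435.992 → [-255.6, 1488.4]
Outside: 1853 → excluded.
Retained (n=9): Σ = 4311, mean = 4311/9 = 479.000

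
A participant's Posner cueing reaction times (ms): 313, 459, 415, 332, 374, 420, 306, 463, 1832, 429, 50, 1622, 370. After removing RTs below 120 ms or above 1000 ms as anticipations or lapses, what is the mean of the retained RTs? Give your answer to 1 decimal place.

388.1 ms

Excluded: 50, 1622, 1832
Retained (n=10): Σ = 3881
Mean = 3881/10 = 388.1000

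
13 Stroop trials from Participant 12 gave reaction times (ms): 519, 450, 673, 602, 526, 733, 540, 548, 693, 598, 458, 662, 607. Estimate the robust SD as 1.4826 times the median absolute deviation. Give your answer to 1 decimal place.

106.7 ms

Sorted: 450, 458, 519, 526, 540, 548, 598, 602, 607, 662, 673, 693, 733 → median = 598
|x − 598| sorted: 0, 4, 9, 50, 58, 64, 72, 75, 79, 95, 135, 140, 148 → MAD = 72
Robust SD ≈ 1.4826 × 72 = 106.747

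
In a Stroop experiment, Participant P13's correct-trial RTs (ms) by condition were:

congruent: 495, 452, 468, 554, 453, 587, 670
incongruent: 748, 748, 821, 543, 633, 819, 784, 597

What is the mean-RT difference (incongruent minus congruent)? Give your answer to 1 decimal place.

M(congruent) = 3679/7 = 525.571
M(incongruent) = 5693/8 = 711.625
Difference = 711.625 − 525.571 = 186.054 ms

186.1 ms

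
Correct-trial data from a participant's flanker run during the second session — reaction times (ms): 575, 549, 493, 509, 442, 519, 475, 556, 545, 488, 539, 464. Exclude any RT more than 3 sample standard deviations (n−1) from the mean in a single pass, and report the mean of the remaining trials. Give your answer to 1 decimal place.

512.8 ms

n = 12, ΣRT = 6154, M = 512.833
Σ(x−M)² = 18651.67; s = √(18651.67/11) = 41.178
Cutoffs: 512.833 ± 3·41.178 → [389.3, 636.4]
No RTs fall outside the cutoffs; all 12 retained. Mean = 6154/12 = 512.833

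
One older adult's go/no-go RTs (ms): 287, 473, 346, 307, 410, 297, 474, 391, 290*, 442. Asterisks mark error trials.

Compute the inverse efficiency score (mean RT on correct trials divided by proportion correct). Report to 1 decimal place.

423.1 ms

Correct trials (n=9): 287, 473, 346, 307, 410, 297, 474, 391, 442
Mean correct RT = 3427/9 = 380.7778 ms
Proportion correct = 9/10
IES = 380.7778 / (9/10) = 423.086 ms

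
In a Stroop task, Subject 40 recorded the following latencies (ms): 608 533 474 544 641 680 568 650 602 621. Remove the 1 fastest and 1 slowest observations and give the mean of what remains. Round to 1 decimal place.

Sorted: 474, 533, 544, 568, 602, 608, 621, 641, 650, 680
Drop lowest 1 (474) and highest 1 (680)
Remaining (n=8): Σ = 4767, mean = 4767/8 = 595.875

595.9 ms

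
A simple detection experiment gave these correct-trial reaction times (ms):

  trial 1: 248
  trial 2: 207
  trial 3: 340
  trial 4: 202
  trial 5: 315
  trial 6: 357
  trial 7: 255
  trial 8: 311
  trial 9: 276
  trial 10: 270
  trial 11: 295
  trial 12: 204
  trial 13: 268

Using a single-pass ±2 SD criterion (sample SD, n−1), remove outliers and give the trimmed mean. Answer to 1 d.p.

272.9 ms

n = 13, ΣRT = 3548, M = 272.923
Σ(x−M)² = 30386.92; s = √(30386.92/12) = 50.321
Cutoffs: 272.923 ± 2·50.321 → [172.3, 373.6]
No RTs fall outside the cutoffs; all 13 retained. Mean = 3548/13 = 272.923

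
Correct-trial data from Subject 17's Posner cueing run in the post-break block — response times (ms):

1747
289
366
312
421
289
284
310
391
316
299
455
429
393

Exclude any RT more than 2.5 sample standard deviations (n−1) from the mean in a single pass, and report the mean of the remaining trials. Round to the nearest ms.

n = 14, ΣRT = 6301, M = 450.071
Σ(x−M)² = 1856100.93; s = √(1856100.93/13) = 377.858
Cutoffs: 450.071 ± 2.5·377.858 → [-494.6, 1394.7]
Outside: 1747 → excluded.
Retained (n=13): Σ = 4554, mean = 4554/13 = 350.308

350 ms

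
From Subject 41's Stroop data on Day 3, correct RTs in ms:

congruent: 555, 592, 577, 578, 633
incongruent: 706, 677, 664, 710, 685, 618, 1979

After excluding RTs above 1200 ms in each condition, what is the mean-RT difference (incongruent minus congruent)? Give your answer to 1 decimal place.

incongruent: exclude 1979
M(congruent) = 2935/5 = 587.000
M(incongruent) = 4060/6 = 676.667
Difference = 676.667 − 587.000 = 89.667 ms

89.7 ms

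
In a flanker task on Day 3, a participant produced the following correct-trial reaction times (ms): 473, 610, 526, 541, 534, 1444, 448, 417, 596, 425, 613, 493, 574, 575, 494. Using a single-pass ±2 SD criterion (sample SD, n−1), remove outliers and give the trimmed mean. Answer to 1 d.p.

522.8 ms

n = 15, ΣRT = 8763, M = 584.200
Σ(x−M)² = 849522.40; s = √(849522.40/14) = 246.333
Cutoffs: 584.200 ± 2·246.333 → [91.5, 1076.9]
Outside: 1444 → excluded.
Retained (n=14): Σ = 7319, mean = 7319/14 = 522.786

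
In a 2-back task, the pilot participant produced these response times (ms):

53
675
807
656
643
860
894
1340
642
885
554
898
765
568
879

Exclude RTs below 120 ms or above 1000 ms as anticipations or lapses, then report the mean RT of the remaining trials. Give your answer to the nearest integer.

Excluded: 53, 1340
Retained (n=13): Σ = 9726
Mean = 9726/13 = 748.1538

748 ms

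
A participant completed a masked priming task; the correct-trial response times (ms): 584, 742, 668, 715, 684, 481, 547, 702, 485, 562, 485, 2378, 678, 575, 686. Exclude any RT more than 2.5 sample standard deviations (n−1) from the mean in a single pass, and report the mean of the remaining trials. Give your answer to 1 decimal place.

613.9 ms

n = 15, ΣRT = 10972, M = 731.467
Σ(x−M)² = 3016729.73; s = √(3016729.73/14) = 464.199
Cutoffs: 731.467 ± 2.5·464.199 → [-429.0, 1892.0]
Outside: 2378 → excluded.
Retained (n=14): Σ = 8594, mean = 8594/14 = 613.857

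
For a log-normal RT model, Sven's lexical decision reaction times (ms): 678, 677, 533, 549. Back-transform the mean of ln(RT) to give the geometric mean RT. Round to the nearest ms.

605 ms

ln(RT): 6.5191, 6.5177, 6.2785, 6.3081
Mean ln(RT) = 25.6234/4 = 6.40586
Geometric mean = exp(6.40586) = 605.38 ms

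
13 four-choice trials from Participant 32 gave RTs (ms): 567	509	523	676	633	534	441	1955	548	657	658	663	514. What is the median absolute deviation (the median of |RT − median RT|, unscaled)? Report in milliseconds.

Sorted: 441, 509, 514, 523, 534, 548, 567, 633, 657, 658, 663, 676, 1955 → median = 567
|x − 567|: 0, 58, 44, 109, 66, 33, 126, 1388, 19, 90, 91, 96, 53
Sorted deviations: 0, 19, 33, 44, 53, 58, 66, 90, 91, 96, 109, 126, 1388 → MAD = 66

66 ms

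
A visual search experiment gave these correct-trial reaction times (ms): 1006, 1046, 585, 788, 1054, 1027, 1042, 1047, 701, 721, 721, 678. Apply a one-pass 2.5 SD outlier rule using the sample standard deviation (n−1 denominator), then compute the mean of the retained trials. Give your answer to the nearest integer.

n = 12, ΣRT = 10416, M = 868.000
Σ(x−M)² = 366618.00; s = √(366618.00/11) = 182.562
Cutoffs: 868.000 ± 2.5·182.562 → [411.6, 1324.4]
No RTs fall outside the cutoffs; all 12 retained. Mean = 10416/12 = 868.000

868 ms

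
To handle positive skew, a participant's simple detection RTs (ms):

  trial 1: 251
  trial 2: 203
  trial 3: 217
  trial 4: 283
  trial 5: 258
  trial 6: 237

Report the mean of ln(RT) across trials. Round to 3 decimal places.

ln(RT): 5.5255, 5.3132, 5.3799, 5.6454, 5.5530, 5.4681
Σ ln(RT) = 32.8850
Mean = 32.8850/6 = 5.48084

5.481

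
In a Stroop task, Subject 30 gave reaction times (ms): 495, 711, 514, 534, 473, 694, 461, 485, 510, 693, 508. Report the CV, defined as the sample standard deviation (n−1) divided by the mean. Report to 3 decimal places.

n = 11, Σ = 6078, M = 552.5455
Σ(x−M)² = 93050.727; s = √(93050.727/10) = 96.4628
CV = 96.4628 / 552.5455 = 0.17458

0.175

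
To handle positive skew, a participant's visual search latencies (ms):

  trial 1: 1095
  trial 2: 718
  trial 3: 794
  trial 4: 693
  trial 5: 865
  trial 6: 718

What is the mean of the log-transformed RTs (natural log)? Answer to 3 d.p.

ln(RT): 6.9985, 6.5765, 6.6771, 6.5410, 6.7627, 6.5765
Σ ln(RT) = 40.1323
Mean = 40.1323/6 = 6.68872

6.689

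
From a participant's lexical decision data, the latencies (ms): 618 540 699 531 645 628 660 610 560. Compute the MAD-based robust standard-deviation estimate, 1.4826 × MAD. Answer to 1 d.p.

Sorted: 531, 540, 560, 610, 618, 628, 645, 660, 699 → median = 618
|x − 618| sorted: 0, 8, 10, 27, 42, 58, 78, 81, 87 → MAD = 42
Robust SD ≈ 1.4826 × 42 = 62.269

62.3 ms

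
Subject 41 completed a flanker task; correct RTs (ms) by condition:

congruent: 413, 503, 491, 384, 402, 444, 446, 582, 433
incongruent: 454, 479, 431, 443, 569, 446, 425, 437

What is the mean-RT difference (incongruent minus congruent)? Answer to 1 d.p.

M(congruent) = 4098/9 = 455.333
M(incongruent) = 3684/8 = 460.500
Difference = 460.500 − 455.333 = 5.167 ms

5.2 ms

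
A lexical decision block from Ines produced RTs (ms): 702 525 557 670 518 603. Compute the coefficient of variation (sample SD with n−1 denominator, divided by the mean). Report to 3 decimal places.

n = 6, Σ = 3575, M = 595.8333
Σ(x−M)² = 29406.833; s = √(29406.833/5) = 76.6901
CV = 76.6901 / 595.8333 = 0.12871

0.129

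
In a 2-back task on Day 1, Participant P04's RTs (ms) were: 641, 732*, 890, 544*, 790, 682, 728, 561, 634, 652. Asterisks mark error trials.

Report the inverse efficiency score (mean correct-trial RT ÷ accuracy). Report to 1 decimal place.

871.6 ms

Correct trials (n=8): 641, 890, 790, 682, 728, 561, 634, 652
Mean correct RT = 5578/8 = 697.2500 ms
Proportion correct = 8/10
IES = 697.2500 / (8/10) = 871.562 ms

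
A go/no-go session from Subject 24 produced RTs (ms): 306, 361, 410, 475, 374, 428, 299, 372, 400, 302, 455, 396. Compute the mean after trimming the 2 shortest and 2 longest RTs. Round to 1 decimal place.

Sorted: 299, 302, 306, 361, 372, 374, 396, 400, 410, 428, 455, 475
Drop lowest 2 (299, 302) and highest 2 (455, 475)
Remaining (n=8): Σ = 3047, mean = 3047/8 = 380.875

380.9 ms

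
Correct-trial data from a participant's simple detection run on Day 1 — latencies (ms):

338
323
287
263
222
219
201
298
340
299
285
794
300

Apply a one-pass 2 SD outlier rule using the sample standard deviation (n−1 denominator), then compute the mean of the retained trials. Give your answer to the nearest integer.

n = 13, ΣRT = 4169, M = 320.692
Σ(x−M)² = 266256.77; s = √(266256.77/12) = 148.957
Cutoffs: 320.692 ± 2·148.957 → [22.8, 618.6]
Outside: 794 → excluded.
Retained (n=12): Σ = 3375, mean = 3375/12 = 281.250

281 ms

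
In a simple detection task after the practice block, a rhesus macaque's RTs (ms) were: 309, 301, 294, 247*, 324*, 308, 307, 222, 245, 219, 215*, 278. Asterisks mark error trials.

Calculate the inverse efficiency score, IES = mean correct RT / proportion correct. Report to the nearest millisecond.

368 ms

Correct trials (n=9): 309, 301, 294, 308, 307, 222, 245, 219, 278
Mean correct RT = 2483/9 = 275.8889 ms
Proportion correct = 9/12
IES = 275.8889 / (9/12) = 367.852 ms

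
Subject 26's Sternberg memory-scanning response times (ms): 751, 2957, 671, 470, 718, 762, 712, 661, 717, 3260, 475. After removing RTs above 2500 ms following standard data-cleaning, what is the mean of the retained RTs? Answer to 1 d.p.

659.7 ms

Excluded: 2957, 3260
Retained (n=9): Σ = 5937
Mean = 5937/9 = 659.6667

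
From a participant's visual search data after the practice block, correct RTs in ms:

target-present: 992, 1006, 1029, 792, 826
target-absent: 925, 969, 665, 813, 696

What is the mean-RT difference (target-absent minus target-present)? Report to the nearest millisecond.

M(target-present) = 4645/5 = 929.000
M(target-absent) = 4068/5 = 813.600
Difference = 813.600 − 929.000 = -115.400 ms

-115 ms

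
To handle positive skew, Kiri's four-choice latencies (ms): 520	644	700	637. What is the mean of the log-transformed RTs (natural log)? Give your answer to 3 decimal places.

ln(RT): 6.2538, 6.4677, 6.5511, 6.4568
Σ ln(RT) = 25.7294
Mean = 25.7294/4 = 6.43234

6.432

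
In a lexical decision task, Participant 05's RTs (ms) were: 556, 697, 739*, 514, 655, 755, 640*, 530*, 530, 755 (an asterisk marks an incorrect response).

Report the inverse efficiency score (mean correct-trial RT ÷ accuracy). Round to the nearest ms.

Correct trials (n=7): 556, 697, 514, 655, 755, 530, 755
Mean correct RT = 4462/7 = 637.4286 ms
Proportion correct = 7/10
IES = 637.4286 / (7/10) = 910.612 ms

911 ms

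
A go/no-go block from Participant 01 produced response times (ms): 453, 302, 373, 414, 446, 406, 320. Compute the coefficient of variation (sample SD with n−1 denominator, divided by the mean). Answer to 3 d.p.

n = 7, Σ = 2714, M = 387.7143
Σ(x−M)² = 20833.429; s = √(20833.429/6) = 58.9257
CV = 58.9257 / 387.7143 = 0.15198

0.152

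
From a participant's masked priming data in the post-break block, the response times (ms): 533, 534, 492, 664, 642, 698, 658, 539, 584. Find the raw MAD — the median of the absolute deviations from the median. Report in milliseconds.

Sorted: 492, 533, 534, 539, 584, 642, 658, 664, 698 → median = 584
|x − 584|: 51, 50, 92, 80, 58, 114, 74, 45, 0
Sorted deviations: 0, 45, 50, 51, 58, 74, 80, 92, 114 → MAD = 58

58 ms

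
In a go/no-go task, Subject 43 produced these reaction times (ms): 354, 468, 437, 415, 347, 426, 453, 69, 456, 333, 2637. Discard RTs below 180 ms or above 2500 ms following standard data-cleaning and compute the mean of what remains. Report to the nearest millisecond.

410 ms

Excluded: 69, 2637
Retained (n=9): Σ = 3689
Mean = 3689/9 = 409.8889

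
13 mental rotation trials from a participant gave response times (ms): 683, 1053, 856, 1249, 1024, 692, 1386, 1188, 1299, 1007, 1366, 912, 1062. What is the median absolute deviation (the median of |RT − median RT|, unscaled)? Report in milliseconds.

Sorted: 683, 692, 856, 912, 1007, 1024, 1053, 1062, 1188, 1249, 1299, 1366, 1386 → median = 1053
|x − 1053|: 370, 0, 197, 196, 29, 361, 333, 135, 246, 46, 313, 141, 9
Sorted deviations: 0, 9, 29, 46, 135, 141, 196, 197, 246, 313, 333, 361, 370 → MAD = 196

196 ms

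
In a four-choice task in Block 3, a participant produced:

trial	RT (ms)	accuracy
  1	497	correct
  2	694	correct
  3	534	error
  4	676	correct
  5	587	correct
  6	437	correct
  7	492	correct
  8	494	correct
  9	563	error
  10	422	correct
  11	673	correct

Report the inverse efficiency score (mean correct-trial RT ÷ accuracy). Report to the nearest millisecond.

675 ms

Correct trials (n=9): 497, 694, 676, 587, 437, 492, 494, 422, 673
Mean correct RT = 4972/9 = 552.4444 ms
Proportion correct = 9/11
IES = 552.4444 / (9/11) = 675.210 ms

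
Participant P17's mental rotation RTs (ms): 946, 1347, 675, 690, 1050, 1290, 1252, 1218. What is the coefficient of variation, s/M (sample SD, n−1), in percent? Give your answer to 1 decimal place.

n = 8, Σ = 8468, M = 1058.5000
Σ(x−M)² = 495300.000; s = √(495300.000/7) = 266.0021
CV = 266.0021 / 1058.5000 = 0.25130 = 25.130%

25.1%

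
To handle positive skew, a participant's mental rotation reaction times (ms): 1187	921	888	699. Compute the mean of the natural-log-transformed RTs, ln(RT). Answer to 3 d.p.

6.811

ln(RT): 7.0792, 6.8255, 6.7890, 6.5497
Σ ln(RT) = 27.2433
Mean = 27.2433/4 = 6.81082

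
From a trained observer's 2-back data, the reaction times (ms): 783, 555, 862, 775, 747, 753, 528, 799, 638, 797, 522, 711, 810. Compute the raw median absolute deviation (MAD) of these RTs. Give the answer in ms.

Sorted: 522, 528, 555, 638, 711, 747, 753, 775, 783, 797, 799, 810, 862 → median = 753
|x − 753|: 30, 198, 109, 22, 6, 0, 225, 46, 115, 44, 231, 42, 57
Sorted deviations: 0, 6, 22, 30, 42, 44, 46, 57, 109, 115, 198, 225, 231 → MAD = 46

46 ms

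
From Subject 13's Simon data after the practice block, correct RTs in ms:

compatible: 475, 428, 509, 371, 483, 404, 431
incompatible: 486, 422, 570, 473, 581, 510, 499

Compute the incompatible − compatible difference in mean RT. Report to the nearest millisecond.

63 ms

M(compatible) = 3101/7 = 443.000
M(incompatible) = 3541/7 = 505.857
Difference = 505.857 − 443.000 = 62.857 ms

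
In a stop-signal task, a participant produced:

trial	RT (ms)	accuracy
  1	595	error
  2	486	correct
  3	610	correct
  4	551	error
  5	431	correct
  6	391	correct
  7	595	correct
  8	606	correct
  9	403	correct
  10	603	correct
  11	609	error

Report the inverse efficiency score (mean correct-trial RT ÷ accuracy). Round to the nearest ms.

Correct trials (n=8): 486, 610, 431, 391, 595, 606, 403, 603
Mean correct RT = 4125/8 = 515.6250 ms
Proportion correct = 8/11
IES = 515.6250 / (8/11) = 708.984 ms

709 ms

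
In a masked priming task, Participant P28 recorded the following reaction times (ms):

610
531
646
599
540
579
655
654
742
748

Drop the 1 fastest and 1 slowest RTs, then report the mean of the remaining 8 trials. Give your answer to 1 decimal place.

628.1 ms

Sorted: 531, 540, 579, 599, 610, 646, 654, 655, 742, 748
Drop lowest 1 (531) and highest 1 (748)
Remaining (n=8): Σ = 5025, mean = 5025/8 = 628.125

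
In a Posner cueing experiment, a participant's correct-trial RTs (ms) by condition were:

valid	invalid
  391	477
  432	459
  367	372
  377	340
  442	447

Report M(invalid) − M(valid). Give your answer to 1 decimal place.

M(valid) = 2009/5 = 401.800
M(invalid) = 2095/5 = 419.000
Difference = 419.000 − 401.800 = 17.200 ms

17.2 ms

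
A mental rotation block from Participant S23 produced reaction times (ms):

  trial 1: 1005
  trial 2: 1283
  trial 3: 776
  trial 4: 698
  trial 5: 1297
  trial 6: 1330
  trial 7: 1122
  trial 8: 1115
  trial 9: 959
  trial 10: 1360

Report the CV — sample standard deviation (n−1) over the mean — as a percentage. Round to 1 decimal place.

n = 10, Σ = 10945, M = 1094.5000
Σ(x−M)² = 488690.500; s = √(488690.500/9) = 233.0213
CV = 233.0213 / 1094.5000 = 0.21290 = 21.290%

21.3%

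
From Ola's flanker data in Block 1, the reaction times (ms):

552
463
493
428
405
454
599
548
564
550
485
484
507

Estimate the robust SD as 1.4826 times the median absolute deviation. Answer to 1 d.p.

81.5 ms

Sorted: 405, 428, 454, 463, 484, 485, 493, 507, 548, 550, 552, 564, 599 → median = 493
|x − 493| sorted: 0, 8, 9, 14, 30, 39, 55, 57, 59, 65, 71, 88, 106 → MAD = 55
Robust SD ≈ 1.4826 × 55 = 81.543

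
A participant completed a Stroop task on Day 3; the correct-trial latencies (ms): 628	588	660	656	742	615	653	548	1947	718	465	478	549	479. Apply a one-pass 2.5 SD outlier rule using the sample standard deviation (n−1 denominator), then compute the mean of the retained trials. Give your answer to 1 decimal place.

598.4 ms

n = 14, ΣRT = 9726, M = 694.714
Σ(x−M)² = 1786658.86; s = √(1786658.86/13) = 370.723
Cutoffs: 694.714 ± 2.5·370.723 → [-232.1, 1621.5]
Outside: 1947 → excluded.
Retained (n=13): Σ = 7779, mean = 7779/13 = 598.385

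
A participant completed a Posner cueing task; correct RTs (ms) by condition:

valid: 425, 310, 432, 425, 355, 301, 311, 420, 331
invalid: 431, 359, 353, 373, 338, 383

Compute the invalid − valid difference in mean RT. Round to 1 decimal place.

5.1 ms

M(valid) = 3310/9 = 367.778
M(invalid) = 2237/6 = 372.833
Difference = 372.833 − 367.778 = 5.056 ms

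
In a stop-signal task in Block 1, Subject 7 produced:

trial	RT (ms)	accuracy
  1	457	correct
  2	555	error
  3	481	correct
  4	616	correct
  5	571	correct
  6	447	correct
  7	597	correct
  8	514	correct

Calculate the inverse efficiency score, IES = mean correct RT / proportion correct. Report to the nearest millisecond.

601 ms

Correct trials (n=7): 457, 481, 616, 571, 447, 597, 514
Mean correct RT = 3683/7 = 526.1429 ms
Proportion correct = 7/8
IES = 526.1429 / (7/8) = 601.306 ms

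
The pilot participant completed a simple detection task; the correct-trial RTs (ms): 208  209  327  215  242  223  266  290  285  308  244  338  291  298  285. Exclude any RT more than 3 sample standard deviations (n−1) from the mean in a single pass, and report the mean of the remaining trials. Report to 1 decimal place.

n = 15, ΣRT = 4029, M = 268.600
Σ(x−M)² = 25637.60; s = √(25637.60/14) = 42.793
Cutoffs: 268.600 ± 3·42.793 → [140.2, 397.0]
No RTs fall outside the cutoffs; all 15 retained. Mean = 4029/15 = 268.600

268.6 ms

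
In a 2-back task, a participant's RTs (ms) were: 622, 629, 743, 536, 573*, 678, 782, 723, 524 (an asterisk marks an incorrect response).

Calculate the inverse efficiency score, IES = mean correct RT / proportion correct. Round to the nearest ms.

736 ms

Correct trials (n=8): 622, 629, 743, 536, 678, 782, 723, 524
Mean correct RT = 5237/8 = 654.6250 ms
Proportion correct = 8/9
IES = 654.6250 / (8/9) = 736.453 ms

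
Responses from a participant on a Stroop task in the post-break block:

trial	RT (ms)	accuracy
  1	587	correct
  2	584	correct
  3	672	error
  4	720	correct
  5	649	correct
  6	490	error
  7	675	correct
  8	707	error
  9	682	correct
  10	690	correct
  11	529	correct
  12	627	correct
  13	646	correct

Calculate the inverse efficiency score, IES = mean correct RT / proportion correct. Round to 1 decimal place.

830.6 ms

Correct trials (n=10): 587, 584, 720, 649, 675, 682, 690, 529, 627, 646
Mean correct RT = 6389/10 = 638.9000 ms
Proportion correct = 10/13
IES = 638.9000 / (10/13) = 830.570 ms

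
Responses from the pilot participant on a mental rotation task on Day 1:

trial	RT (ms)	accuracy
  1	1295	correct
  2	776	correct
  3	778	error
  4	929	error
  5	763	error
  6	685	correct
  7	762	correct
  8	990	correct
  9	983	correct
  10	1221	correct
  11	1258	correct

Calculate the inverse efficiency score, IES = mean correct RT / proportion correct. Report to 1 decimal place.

Correct trials (n=8): 1295, 776, 685, 762, 990, 983, 1221, 1258
Mean correct RT = 7970/8 = 996.2500 ms
Proportion correct = 8/11
IES = 996.2500 / (8/11) = 1369.844 ms

1369.8 ms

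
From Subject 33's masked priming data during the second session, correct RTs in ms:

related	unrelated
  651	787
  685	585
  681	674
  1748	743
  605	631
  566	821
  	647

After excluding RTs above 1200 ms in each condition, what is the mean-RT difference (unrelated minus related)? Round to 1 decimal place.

related: exclude 1748
M(related) = 3188/5 = 637.600
M(unrelated) = 4888/7 = 698.286
Difference = 698.286 − 637.600 = 60.686 ms

60.7 ms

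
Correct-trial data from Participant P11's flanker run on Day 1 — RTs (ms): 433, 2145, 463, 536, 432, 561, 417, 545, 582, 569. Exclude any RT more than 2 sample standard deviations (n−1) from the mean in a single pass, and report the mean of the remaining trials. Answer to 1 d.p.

n = 10, ΣRT = 6683, M = 668.300
Σ(x−M)² = 2458674.10; s = √(2458674.10/9) = 522.672
Cutoffs: 668.300 ± 2·522.672 → [-377.0, 1713.6]
Outside: 2145 → excluded.
Retained (n=9): Σ = 4538, mean = 4538/9 = 504.222

504.2 ms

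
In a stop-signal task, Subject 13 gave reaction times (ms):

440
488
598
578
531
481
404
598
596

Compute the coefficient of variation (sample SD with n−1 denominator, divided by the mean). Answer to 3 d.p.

n = 9, Σ = 4714, M = 523.7778
Σ(x−M)² = 43701.556; s = √(43701.556/8) = 73.9100
CV = 73.9100 / 523.7778 = 0.14111

0.141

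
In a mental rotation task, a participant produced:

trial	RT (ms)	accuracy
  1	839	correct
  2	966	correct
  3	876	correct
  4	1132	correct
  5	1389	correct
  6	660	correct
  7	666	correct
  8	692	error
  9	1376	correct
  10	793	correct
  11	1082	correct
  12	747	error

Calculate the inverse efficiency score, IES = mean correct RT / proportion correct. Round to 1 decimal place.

1173.5 ms

Correct trials (n=10): 839, 966, 876, 1132, 1389, 660, 666, 1376, 793, 1082
Mean correct RT = 9779/10 = 977.9000 ms
Proportion correct = 10/12
IES = 977.9000 / (10/12) = 1173.480 ms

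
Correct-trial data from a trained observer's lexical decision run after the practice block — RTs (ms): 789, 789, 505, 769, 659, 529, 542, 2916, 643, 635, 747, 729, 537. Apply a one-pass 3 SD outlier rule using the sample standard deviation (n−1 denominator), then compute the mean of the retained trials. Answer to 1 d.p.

n = 13, ΣRT = 10789, M = 829.923
Σ(x−M)² = 4842822.92; s = √(4842822.92/12) = 635.270
Cutoffs: 829.923 ± 3·635.270 → [-1075.9, 2735.7]
Outside: 2916 → excluded.
Retained (n=12): Σ = 7873, mean = 7873/12 = 656.083

656.1 ms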